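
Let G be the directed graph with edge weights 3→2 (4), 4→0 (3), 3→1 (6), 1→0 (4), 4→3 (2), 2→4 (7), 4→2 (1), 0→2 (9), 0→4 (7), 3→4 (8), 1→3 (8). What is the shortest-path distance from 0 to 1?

15

Candidate routes:
0 → 2 → 4 → 3 → 1: 9 + 7 + 2 + 6 = 24
0 → 4 → 3 → 1: 7 + 2 + 6 = 15
The minimum is 15.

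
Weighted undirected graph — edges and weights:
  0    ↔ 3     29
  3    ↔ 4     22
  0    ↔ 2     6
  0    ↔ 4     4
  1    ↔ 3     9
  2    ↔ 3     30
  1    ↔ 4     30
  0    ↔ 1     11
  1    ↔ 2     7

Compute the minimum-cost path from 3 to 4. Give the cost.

22

Some routes from 3 to 4:
3 - 1 - 2 - 0 - 4: 9 + 7 + 6 + 4 = 26
3 - 4: 22
3 - 1 - 0 - 4: 9 + 11 + 4 = 24
Shortest: 22.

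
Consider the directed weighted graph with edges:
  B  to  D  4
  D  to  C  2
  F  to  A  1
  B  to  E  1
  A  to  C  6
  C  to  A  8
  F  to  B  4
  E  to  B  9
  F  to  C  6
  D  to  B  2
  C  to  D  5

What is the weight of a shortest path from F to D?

Routes from F to D:
F→C→D: 6 + 5 = 11
F→A→C→D: 1 + 6 + 5 = 12
F→B→D: 4 + 4 = 8
The minimum is 8.

8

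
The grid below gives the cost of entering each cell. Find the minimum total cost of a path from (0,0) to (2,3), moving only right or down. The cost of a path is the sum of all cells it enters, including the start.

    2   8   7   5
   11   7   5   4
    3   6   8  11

37

Take r0c0 → r0c1 → r0c2 → r0c3 → r1c3 → r2c3 for a total of 2 + 8 + 7 + 5 + 4 + 11 = 37.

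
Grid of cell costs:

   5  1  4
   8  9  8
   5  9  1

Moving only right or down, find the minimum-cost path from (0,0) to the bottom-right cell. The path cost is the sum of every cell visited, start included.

Best path: r0c0 r0c1 r0c2 r1c2 r2c2
Cost: 5 + 1 + 4 + 8 + 1 = 19

19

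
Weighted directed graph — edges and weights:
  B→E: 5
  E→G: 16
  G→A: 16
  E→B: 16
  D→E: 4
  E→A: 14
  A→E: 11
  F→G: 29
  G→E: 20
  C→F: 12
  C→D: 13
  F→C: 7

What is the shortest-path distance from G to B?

36

Candidate routes:
G → A → E → B: 16 + 11 + 16 = 43
G → E → B: 20 + 16 = 36
Shortest: 36.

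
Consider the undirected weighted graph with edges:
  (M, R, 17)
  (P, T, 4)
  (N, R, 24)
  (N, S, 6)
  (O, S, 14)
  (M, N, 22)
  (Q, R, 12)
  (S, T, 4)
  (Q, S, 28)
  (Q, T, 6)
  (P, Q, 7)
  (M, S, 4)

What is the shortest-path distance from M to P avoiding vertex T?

Candidate routes:
M → R → N → S → Q → P: 17 + 24 + 6 + 28 + 7 = 82
M → S → Q → P: 4 + 28 + 7 = 39
M → S → N → R → Q → P: 4 + 6 + 24 + 12 + 7 = 53
M → R → Q → P: 17 + 12 + 7 = 36
M → N → S → Q → P: 22 + 6 + 28 + 7 = 63
M → N → R → Q → P: 22 + 24 + 12 + 7 = 65
The minimum is 36.

36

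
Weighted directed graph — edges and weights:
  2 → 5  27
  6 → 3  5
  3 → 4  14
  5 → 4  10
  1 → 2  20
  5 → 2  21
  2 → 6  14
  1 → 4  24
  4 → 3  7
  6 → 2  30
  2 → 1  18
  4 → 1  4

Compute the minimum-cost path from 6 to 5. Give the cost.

Routes from 6 to 5:
6 - 3 - 4 - 1 - 2 - 5: 5 + 14 + 4 + 20 + 27 = 70
6 - 2 - 5: 30 + 27 = 57
The minimum is 57.

57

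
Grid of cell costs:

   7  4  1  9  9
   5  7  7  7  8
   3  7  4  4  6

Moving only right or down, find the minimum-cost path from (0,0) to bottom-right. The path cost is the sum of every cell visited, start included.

33

Take [0,0] → [0,1] → [0,2] → [1,2] → [2,2] → [2,3] → [2,4] for a total of 7 + 4 + 1 + 7 + 4 + 4 + 6 = 33.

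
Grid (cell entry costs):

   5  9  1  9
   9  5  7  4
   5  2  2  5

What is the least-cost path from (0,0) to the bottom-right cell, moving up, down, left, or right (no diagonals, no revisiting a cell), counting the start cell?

28

Take (0,0) (0,1) (1,1) (2,1) (2,2) (2,3) for a total of 5 + 9 + 5 + 2 + 2 + 5 = 28.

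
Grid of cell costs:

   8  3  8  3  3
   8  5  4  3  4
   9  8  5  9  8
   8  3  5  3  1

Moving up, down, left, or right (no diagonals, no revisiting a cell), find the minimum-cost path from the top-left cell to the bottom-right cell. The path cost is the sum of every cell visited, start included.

34

Take [0,0] -> [0,1] -> [1,1] -> [1,2] -> [2,2] -> [3,2] -> [3,3] -> [3,4] for a total of 8 + 3 + 5 + 4 + 5 + 5 + 3 + 1 = 34.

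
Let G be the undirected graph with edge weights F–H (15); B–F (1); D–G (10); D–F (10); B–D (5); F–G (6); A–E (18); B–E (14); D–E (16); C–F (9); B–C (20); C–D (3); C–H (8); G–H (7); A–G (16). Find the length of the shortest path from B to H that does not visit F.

16

Some routes from B to H avoiding F:
B → D → C → H: 5 + 3 + 8 = 16
B → D → G → H: 5 + 10 + 7 = 22
B → C → H: 20 + 8 = 28
Best route has total 16.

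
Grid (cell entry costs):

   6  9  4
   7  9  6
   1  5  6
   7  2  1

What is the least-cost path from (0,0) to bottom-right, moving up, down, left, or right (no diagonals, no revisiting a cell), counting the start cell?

22

One optimal route is [0,0] [1,0] [2,0] [2,1] [3,1] [3,2].
Its cost is 6 + 7 + 1 + 5 + 2 + 1 = 22.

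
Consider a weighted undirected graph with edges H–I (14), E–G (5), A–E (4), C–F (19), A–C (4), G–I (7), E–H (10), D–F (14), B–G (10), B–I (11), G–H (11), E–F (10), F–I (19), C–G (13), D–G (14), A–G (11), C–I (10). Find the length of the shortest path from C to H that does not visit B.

18

Checking several routes:
C -> A -> E -> G -> H: 4 + 4 + 5 + 11 = 24
C -> G -> H: 13 + 11 = 24
C -> I -> H: 10 + 14 = 24
C -> A -> E -> H: 4 + 4 + 10 = 18
The minimum is 18.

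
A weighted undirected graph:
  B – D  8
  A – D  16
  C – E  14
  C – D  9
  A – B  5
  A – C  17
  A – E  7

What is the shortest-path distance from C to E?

14

Candidate routes:
C -> D -> B -> A -> E: 9 + 8 + 5 + 7 = 29
C -> A -> E: 17 + 7 = 24
C -> D -> A -> E: 9 + 16 + 7 = 32
C -> E: 14
Best route has total 14.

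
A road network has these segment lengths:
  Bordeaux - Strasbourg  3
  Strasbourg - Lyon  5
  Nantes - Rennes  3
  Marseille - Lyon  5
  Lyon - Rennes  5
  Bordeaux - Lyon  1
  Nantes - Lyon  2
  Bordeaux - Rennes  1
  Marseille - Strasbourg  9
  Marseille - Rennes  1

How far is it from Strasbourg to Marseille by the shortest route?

Checking several routes:
Strasbourg-Bordeaux-Rennes-Marseille: 3 + 1 + 1 = 5
Strasbourg-Marseille: 9
Strasbourg-Lyon-Bordeaux-Rennes-Marseille: 5 + 1 + 1 + 1 = 8
Strasbourg-Bordeaux-Lyon-Marseille: 3 + 1 + 5 = 9
Shortest: 5.

5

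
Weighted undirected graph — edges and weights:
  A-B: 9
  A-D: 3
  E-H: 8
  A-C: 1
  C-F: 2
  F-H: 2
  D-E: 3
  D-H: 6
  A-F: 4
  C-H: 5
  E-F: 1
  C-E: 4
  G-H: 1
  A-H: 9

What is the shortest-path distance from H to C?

Checking several routes:
H→F→A→C: 2 + 4 + 1 = 7
H→F→C: 2 + 2 = 4
H→C: 5
H→F→E→C: 2 + 1 + 4 = 7
The minimum is 4.

4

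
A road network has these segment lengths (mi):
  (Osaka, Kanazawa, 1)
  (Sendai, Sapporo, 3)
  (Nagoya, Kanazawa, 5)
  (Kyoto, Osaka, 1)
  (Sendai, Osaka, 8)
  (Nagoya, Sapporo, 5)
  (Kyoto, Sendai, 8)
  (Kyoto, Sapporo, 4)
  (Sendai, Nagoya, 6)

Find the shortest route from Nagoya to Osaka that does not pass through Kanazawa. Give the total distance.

10

Some routes from Nagoya to Osaka avoiding Kanazawa:
Nagoya -> Sapporo -> Kyoto -> Osaka: 5 + 4 + 1 = 10
Nagoya -> Sendai -> Sapporo -> Kyoto -> Osaka: 6 + 3 + 4 + 1 = 14
Nagoya -> Sendai -> Osaka: 6 + 8 = 14
Nagoya -> Sendai -> Kyoto -> Osaka: 6 + 8 + 1 = 15
Nagoya -> Sapporo -> Sendai -> Osaka: 5 + 3 + 8 = 16
Nagoya -> Sapporo -> Sendai -> Kyoto -> Osaka: 5 + 3 + 8 + 1 = 17
Best route has total 10 mi.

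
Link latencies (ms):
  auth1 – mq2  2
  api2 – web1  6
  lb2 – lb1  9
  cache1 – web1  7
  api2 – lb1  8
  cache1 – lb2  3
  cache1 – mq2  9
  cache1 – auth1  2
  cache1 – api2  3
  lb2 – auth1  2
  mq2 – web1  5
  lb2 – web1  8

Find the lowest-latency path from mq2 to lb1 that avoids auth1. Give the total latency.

19

Comparing a few candidate routes:
mq2-web1-api2-lb1: 5 + 6 + 8 = 19
mq2-cache1-lb2-lb1: 9 + 3 + 9 = 21
mq2-cache1-api2-lb1: 9 + 3 + 8 = 20
mq2-web1-cache1-api2-lb1: 5 + 7 + 3 + 8 = 23
mq2-web1-lb2-lb1: 5 + 8 + 9 = 22
The minimum is 19 ms.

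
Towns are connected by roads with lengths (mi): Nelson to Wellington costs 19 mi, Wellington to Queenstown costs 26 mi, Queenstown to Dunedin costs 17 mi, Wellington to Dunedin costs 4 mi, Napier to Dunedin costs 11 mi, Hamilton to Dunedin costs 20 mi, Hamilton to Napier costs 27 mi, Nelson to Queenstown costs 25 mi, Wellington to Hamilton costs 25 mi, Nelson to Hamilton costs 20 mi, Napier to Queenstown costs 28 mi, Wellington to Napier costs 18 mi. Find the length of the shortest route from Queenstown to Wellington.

A few of the Queenstown→Wellington routes:
Queenstown → Wellington: 26
Queenstown → Dunedin → Wellington: 17 + 4 = 21
Queenstown → Napier → Dunedin → Wellington: 28 + 11 + 4 = 43
Best route has total 21 mi.

21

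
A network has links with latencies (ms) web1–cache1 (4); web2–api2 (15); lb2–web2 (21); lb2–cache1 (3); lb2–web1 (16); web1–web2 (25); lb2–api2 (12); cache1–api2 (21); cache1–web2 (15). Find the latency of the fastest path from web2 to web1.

A few of the web2→web1 routes:
web2 -> lb2 -> cache1 -> web1: 21 + 3 + 4 = 28
web2 -> web1: 25
web2 -> cache1 -> web1: 15 + 4 = 19
The minimum is 19 ms.

19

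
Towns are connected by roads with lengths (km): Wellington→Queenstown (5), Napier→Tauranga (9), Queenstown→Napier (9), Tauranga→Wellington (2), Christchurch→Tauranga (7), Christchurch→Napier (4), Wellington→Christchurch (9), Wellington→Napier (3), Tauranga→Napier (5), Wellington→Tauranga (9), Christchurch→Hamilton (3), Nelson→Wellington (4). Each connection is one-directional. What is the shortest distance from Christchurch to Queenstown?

14

Routes from Christchurch to Queenstown:
Christchurch→Tauranga→Wellington→Queenstown: 7 + 2 + 5 = 14
Christchurch→Napier→Tauranga→Wellington→Queenstown: 4 + 9 + 2 + 5 = 20
The minimum is 14 km.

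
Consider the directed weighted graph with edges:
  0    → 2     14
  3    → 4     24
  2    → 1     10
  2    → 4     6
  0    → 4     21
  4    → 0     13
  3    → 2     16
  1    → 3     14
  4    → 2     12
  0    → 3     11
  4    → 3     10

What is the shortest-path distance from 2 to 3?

16

Candidate routes:
2 -> 4 -> 3: 6 + 10 = 16
2 -> 4 -> 0 -> 3: 6 + 13 + 11 = 30
2 -> 1 -> 3: 10 + 14 = 24
The minimum is 16.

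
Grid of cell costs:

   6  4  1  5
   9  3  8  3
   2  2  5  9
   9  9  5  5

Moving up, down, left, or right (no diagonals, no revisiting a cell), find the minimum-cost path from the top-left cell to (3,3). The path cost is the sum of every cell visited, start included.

30

One optimal route is [0,0] [0,1] [1,1] [2,1] [2,2] [3,2] [3,3].
Its cost is 6 + 4 + 3 + 2 + 5 + 5 + 5 = 30.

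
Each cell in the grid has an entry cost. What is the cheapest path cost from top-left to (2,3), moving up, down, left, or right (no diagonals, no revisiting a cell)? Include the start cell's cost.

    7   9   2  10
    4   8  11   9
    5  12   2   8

38

Best path: (0,0) → (1,0) → (2,0) → (2,1) → (2,2) → (2,3)
Cost: 7 + 4 + 5 + 12 + 2 + 8 = 38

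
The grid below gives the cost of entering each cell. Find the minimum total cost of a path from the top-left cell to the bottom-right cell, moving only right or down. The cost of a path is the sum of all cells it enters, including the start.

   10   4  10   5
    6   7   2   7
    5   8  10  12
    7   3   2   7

40

Cheapest: (0,0)→(1,0)→(2,0)→(3,0)→(3,1)→(3,2)→(3,3)
  10 + 6 + 5 + 7 + 3 + 2 + 7 = 40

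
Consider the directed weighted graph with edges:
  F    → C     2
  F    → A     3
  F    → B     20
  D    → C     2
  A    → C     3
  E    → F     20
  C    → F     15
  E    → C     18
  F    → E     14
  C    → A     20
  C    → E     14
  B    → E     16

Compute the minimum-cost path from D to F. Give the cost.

17

Paths from D to F:
D→C→E→F: 2 + 14 + 20 = 36
D→C→F: 2 + 15 = 17
Best route has total 17.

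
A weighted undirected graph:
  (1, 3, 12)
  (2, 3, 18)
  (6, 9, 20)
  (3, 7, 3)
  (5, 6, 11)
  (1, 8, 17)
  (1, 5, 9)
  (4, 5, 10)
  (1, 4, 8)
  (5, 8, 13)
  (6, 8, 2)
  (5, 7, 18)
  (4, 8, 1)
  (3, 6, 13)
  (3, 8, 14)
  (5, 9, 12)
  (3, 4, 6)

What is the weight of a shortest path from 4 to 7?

Comparing a few candidate routes:
4→8→6→3→7: 1 + 2 + 13 + 3 = 19
4→1→3→7: 8 + 12 + 3 = 23
4→3→7: 6 + 3 = 9
4→8→3→7: 1 + 14 + 3 = 18
Shortest: 9.

9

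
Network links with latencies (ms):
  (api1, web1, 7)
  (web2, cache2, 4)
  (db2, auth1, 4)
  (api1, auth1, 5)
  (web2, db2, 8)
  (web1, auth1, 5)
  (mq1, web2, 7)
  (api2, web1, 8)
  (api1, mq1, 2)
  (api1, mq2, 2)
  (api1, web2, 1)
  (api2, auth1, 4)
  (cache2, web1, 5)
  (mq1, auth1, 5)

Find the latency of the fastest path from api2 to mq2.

Checking several routes:
api2 - auth1 - api1 - mq2: 4 + 5 + 2 = 11
api2 - auth1 - mq1 - api1 - mq2: 4 + 5 + 2 + 2 = 13
api2 - auth1 - web1 - api1 - mq2: 4 + 5 + 7 + 2 = 18
api2 - web1 - api1 - mq2: 8 + 7 + 2 = 17
Shortest: 11 ms.

11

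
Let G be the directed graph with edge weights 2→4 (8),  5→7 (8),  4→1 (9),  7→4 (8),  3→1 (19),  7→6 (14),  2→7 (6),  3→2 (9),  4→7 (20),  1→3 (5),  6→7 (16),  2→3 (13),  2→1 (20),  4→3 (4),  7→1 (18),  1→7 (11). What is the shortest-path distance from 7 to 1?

17

Candidate routes:
7→4→1: 8 + 9 = 17
7→4→3→1: 8 + 4 + 19 = 31
7→4→3→2→1: 8 + 4 + 9 + 20 = 41
7→1: 18
Shortest: 17.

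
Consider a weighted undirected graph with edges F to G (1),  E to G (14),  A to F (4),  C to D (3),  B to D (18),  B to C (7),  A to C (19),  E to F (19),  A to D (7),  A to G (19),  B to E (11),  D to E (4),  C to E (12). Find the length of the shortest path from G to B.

22

A few of the G→B routes:
G - F - A - D - C - B: 1 + 4 + 7 + 3 + 7 = 22
G - F - A - D - E - B: 1 + 4 + 7 + 4 + 11 = 27
G - E - B: 14 + 11 = 25
The minimum is 22.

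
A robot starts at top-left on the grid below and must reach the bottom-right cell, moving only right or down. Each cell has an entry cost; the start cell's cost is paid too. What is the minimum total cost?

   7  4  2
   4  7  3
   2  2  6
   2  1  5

21

Take [0,0]→[1,0]→[2,0]→[2,1]→[3,1]→[3,2] for a total of 7 + 4 + 2 + 2 + 1 + 5 = 21.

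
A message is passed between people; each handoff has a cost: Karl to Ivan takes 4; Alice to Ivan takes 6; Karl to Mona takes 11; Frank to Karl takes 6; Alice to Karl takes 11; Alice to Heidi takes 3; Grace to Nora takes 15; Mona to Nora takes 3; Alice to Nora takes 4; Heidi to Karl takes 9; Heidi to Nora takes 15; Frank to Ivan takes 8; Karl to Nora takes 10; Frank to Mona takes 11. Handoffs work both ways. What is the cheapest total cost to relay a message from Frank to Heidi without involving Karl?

Routes from Frank to Heidi avoiding Karl:
Frank → Mona → Nora → Alice → Heidi: 11 + 3 + 4 + 3 = 21
Frank → Ivan → Alice → Heidi: 8 + 6 + 3 = 17
Frank → Ivan → Alice → Nora → Heidi: 8 + 6 + 4 + 15 = 33
Frank → Mona → Nora → Heidi: 11 + 3 + 15 = 29
Shortest: 17.

17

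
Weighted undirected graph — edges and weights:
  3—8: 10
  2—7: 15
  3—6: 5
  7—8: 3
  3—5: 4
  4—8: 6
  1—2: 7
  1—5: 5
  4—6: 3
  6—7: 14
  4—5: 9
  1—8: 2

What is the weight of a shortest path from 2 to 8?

9

Checking several routes:
2→1→5→3→8: 7 + 5 + 4 + 10 = 26
2→1→8: 7 + 2 = 9
2→7→8: 15 + 3 = 18
2→1→5→4→8: 7 + 5 + 9 + 6 = 27
Best route has total 9.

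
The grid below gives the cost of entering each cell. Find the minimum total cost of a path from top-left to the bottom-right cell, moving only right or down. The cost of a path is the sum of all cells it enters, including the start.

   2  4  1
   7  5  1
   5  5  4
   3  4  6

18

Take (0,0) (0,1) (0,2) (1,2) (2,2) (3,2) for a total of 2 + 4 + 1 + 1 + 4 + 6 = 18.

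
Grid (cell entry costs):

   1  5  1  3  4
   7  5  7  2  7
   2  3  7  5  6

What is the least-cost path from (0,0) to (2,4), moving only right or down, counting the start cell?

23

One optimal route is (0,0)→(0,1)→(0,2)→(0,3)→(1,3)→(2,3)→(2,4).
Its cost is 1 + 5 + 1 + 3 + 2 + 5 + 6 = 23.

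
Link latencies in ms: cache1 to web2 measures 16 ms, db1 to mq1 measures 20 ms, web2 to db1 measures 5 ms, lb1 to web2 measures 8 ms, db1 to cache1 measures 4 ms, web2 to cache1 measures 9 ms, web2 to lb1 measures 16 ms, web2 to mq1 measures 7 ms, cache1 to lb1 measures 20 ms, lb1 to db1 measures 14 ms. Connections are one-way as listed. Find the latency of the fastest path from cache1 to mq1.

23

Checking several routes:
cache1 -> lb1 -> db1 -> mq1: 20 + 14 + 20 = 54
cache1 -> lb1 -> web2 -> db1 -> mq1: 20 + 8 + 5 + 20 = 53
cache1 -> lb1 -> web2 -> mq1: 20 + 8 + 7 = 35
cache1 -> web2 -> mq1: 16 + 7 = 23
cache1 -> web2 -> db1 -> mq1: 16 + 5 + 20 = 41
The minimum is 23 ms.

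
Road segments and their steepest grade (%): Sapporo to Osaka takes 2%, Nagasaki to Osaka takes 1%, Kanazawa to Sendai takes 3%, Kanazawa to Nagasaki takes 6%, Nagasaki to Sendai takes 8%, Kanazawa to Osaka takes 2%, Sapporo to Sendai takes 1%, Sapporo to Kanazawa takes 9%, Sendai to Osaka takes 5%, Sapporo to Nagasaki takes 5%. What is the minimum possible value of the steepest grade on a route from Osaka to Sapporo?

A few of the Osaka→Sapporo routes:
Osaka - Nagasaki - Sapporo: max(1, 5) = 5
Osaka - Kanazawa - Sendai - Sapporo: max(2, 3, 1) = 3
Osaka - Sapporo: max(2) = 2
Osaka - Sendai - Sapporo: max(5, 1) = 5
Osaka - Nagasaki - Kanazawa - Sendai - Sapporo: max(1, 6, 3, 1) = 6
Best route has worst link 2%.

2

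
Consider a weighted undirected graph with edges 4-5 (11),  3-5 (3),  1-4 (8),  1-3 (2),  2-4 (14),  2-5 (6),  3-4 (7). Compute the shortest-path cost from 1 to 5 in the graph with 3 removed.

Routes from 1 to 5 avoiding 3:
1→4→5: 8 + 11 = 19
1→4→2→5: 8 + 14 + 6 = 28
The minimum is 19.

19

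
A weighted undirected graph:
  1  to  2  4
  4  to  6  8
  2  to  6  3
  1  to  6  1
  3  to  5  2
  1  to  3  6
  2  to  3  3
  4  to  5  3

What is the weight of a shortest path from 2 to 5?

5

A few of the 2→5 routes:
2 → 3 → 5: 3 + 2 = 5
2 → 6 → 1 → 3 → 5: 3 + 1 + 6 + 2 = 12
2 → 1 → 3 → 5: 4 + 6 + 2 = 12
The minimum is 5.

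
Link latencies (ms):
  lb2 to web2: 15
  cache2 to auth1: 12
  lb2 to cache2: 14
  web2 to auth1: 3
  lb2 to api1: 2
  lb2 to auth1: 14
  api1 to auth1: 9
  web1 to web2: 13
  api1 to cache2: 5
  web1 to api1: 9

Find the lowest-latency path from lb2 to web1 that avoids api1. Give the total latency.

Candidate routes:
lb2 - cache2 - auth1 - web2 - web1: 14 + 12 + 3 + 13 = 42
lb2 - auth1 - web2 - web1: 14 + 3 + 13 = 30
lb2 - web2 - web1: 15 + 13 = 28
Best route has total 28 ms.

28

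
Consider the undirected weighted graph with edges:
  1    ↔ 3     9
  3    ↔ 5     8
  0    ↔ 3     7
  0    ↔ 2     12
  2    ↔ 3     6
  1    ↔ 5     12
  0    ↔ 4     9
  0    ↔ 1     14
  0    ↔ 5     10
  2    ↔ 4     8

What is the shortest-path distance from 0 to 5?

Some routes from 0 to 5:
0 - 3 - 5: 7 + 8 = 15
0 - 2 - 3 - 5: 12 + 6 + 8 = 26
0 - 1 - 3 - 5: 14 + 9 + 8 = 31
0 - 1 - 5: 14 + 12 = 26
0 - 5: 10
0 - 3 - 1 - 5: 7 + 9 + 12 = 28
Best route has total 10.

10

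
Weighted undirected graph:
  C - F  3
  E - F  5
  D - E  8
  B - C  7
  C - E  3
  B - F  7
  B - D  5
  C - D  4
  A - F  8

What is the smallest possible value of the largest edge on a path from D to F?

4

Some routes from D to F:
D-C-B-F: max(4, 7, 7) = 7
D-C-F: max(4, 3) = 4
D-C-E-F: max(4, 3, 5) = 5
Best route has worst link 4.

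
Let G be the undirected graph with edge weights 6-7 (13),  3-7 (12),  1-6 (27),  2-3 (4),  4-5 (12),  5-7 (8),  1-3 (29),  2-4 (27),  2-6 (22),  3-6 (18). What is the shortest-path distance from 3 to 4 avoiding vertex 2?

32

Candidate routes:
3-6-7-5-4: 18 + 13 + 8 + 12 = 51
3-1-6-7-5-4: 29 + 27 + 13 + 8 + 12 = 89
3-7-5-4: 12 + 8 + 12 = 32
Best route has total 32.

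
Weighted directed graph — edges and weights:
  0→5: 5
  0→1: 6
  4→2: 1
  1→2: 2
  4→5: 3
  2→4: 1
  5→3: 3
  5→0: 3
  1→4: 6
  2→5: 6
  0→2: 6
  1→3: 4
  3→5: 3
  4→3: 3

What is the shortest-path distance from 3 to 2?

Candidate routes:
3 -> 5 -> 0 -> 2: 3 + 3 + 6 = 12
3 -> 5 -> 0 -> 1 -> 4 -> 2: 3 + 3 + 6 + 6 + 1 = 19
3 -> 5 -> 0 -> 1 -> 2: 3 + 3 + 6 + 2 = 14
Shortest: 12.

12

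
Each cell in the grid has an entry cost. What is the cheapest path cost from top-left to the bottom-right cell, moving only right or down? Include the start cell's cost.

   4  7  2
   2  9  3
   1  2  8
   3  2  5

Path [0,0] -> [1,0] -> [2,0] -> [2,1] -> [3,1] -> [3,2]: 4 + 2 + 1 + 2 + 2 + 5 = 16.
(Top row then right column would cost 29.)

16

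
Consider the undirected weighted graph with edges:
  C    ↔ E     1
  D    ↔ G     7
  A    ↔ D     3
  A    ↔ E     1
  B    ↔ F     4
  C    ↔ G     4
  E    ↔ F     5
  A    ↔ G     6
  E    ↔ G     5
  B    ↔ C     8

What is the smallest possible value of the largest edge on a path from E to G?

Some routes from E to G:
E → A → G: max(1, 6) = 6
E → G: max(5) = 5
E → C → G: max(1, 4) = 4
Best route has worst link 4.

4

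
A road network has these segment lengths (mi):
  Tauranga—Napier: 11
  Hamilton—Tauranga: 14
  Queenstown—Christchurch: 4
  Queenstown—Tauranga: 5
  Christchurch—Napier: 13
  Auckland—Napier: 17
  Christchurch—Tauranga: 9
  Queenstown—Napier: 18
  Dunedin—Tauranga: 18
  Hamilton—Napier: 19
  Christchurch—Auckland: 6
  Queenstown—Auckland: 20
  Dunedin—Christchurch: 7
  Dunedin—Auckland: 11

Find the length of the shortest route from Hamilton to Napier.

Some routes from Hamilton to Napier:
Hamilton → Tauranga → Queenstown → Napier: 14 + 5 + 18 = 37
Hamilton → Napier: 19
Hamilton → Tauranga → Christchurch → Napier: 14 + 9 + 13 = 36
Hamilton → Tauranga → Napier: 14 + 11 = 25
Hamilton → Tauranga → Christchurch → Queenstown → Napier: 14 + 9 + 4 + 18 = 45
Hamilton → Tauranga → Queenstown → Christchurch → Napier: 14 + 5 + 4 + 13 = 36
Shortest: 19 mi.

19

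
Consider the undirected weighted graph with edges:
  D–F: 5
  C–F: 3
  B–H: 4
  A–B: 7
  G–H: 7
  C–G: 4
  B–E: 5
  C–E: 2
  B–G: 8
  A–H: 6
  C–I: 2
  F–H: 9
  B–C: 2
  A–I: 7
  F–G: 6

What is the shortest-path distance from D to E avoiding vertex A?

A few of the D→E routes:
D - F - H - B - C - E: 5 + 9 + 4 + 2 + 2 = 22
D - F - G - C - E: 5 + 6 + 4 + 2 = 17
D - F - C - E: 5 + 3 + 2 = 10
D - F - C - B - E: 5 + 3 + 2 + 5 = 15
Best route has total 10.

10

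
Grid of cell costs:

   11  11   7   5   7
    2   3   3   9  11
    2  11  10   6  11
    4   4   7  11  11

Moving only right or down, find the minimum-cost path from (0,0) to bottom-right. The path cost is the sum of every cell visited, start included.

52

Path r0c0 -> r1c0 -> r2c0 -> r3c0 -> r3c1 -> r3c2 -> r3c3 -> r3c4: 11 + 2 + 2 + 4 + 4 + 7 + 11 + 11 = 52.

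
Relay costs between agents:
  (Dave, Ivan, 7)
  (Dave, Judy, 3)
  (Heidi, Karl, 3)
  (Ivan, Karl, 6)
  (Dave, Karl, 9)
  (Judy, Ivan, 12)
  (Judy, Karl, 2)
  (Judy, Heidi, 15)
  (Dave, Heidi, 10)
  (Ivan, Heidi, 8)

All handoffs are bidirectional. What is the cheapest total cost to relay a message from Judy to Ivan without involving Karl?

Routes from Judy to Ivan avoiding Karl:
Judy → Heidi → Dave → Ivan: 15 + 10 + 7 = 32
Judy → Heidi → Ivan: 15 + 8 = 23
Judy → Ivan: 12
Judy → Dave → Ivan: 3 + 7 = 10
Judy → Dave → Heidi → Ivan: 3 + 10 + 8 = 21
Best route has total 10.

10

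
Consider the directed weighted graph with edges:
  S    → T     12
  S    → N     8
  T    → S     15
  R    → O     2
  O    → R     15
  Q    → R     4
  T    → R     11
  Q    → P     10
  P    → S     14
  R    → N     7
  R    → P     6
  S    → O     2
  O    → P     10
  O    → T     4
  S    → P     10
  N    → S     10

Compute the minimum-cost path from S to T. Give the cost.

Paths from S to T:
S → T: 12
S → O → T: 2 + 4 = 6
Shortest: 6.

6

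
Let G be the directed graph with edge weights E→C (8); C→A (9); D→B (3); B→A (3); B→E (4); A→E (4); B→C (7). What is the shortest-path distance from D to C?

10

Paths from D to C:
D - B - E - C: 3 + 4 + 8 = 15
D - B - C: 3 + 7 = 10
D - B - A - E - C: 3 + 3 + 4 + 8 = 18
Shortest: 10.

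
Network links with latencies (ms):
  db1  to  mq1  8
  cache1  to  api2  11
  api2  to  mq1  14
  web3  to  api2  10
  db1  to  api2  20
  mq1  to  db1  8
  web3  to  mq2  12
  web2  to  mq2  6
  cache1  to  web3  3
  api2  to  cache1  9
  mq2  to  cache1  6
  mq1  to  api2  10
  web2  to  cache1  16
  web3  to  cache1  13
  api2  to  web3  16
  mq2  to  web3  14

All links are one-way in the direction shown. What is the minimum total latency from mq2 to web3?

Paths from mq2 to web3:
mq2→cache1→api2→web3: 6 + 11 + 16 = 33
mq2→cache1→web3: 6 + 3 = 9
mq2→web3: 14
The minimum is 9 ms.

9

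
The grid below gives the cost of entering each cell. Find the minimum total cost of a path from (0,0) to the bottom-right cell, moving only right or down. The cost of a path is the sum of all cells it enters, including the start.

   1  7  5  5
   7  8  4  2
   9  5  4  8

Best path: r0c0 -> r0c1 -> r0c2 -> r1c2 -> r1c3 -> r2c3
Cost: 1 + 7 + 5 + 4 + 2 + 8 = 27
(Top row then right column would cost 28.)

27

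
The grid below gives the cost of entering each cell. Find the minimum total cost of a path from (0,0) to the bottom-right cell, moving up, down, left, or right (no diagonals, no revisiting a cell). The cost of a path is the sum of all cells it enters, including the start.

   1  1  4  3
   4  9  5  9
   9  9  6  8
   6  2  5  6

Best path: (0,0) (0,1) (0,2) (1,2) (2,2) (3,2) (3,3)
Cost: 1 + 1 + 4 + 5 + 6 + 5 + 6 = 28

28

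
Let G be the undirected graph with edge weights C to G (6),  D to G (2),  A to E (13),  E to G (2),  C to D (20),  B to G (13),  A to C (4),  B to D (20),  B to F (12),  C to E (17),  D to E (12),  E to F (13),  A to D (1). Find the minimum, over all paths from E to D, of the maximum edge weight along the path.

Comparing a few candidate routes:
E-F-B-G-D: max(13, 12, 13, 2) = 13
E-A-C-G-D: max(13, 4, 6, 2) = 13
E-A-D: max(13, 1) = 13
E-D: max(12) = 12
E-G-D: max(2, 2) = 2
E-G-C-A-D: max(2, 6, 4, 1) = 6
Smallest bottleneck: 2.

2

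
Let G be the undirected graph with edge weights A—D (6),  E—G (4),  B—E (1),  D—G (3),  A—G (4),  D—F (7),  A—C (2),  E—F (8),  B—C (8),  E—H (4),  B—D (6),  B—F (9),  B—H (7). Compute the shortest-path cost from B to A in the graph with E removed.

10

Checking several routes:
B → C → A: 8 + 2 = 10
B → D → G → A: 6 + 3 + 4 = 13
B → D → A: 6 + 6 = 12
Best route has total 10.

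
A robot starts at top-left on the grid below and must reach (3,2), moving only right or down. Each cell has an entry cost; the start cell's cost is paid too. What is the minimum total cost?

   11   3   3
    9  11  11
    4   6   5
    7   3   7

40

Cheapest: r0c0 r0c1 r0c2 r1c2 r2c2 r3c2
  11 + 3 + 3 + 11 + 5 + 7 = 40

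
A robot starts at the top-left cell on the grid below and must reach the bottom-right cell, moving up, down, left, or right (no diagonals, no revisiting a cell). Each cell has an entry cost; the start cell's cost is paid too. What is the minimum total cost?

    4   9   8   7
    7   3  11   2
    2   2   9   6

30

Path (0,0) (1,0) (2,0) (2,1) (2,2) (2,3): 4 + 7 + 2 + 2 + 9 + 6 = 30.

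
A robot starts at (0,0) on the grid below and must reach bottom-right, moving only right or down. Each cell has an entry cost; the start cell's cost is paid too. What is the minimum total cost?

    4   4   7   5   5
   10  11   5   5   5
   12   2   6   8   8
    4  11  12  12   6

44

Take [0,0] -> [0,1] -> [0,2] -> [0,3] -> [0,4] -> [1,4] -> [2,4] -> [3,4] for a total of 4 + 4 + 7 + 5 + 5 + 5 + 8 + 6 = 44.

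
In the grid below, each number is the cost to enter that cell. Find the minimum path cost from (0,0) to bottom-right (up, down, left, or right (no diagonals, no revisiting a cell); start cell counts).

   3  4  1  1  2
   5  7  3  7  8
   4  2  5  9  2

21

Take r0c0 → r0c1 → r0c2 → r0c3 → r0c4 → r1c4 → r2c4 for a total of 3 + 4 + 1 + 1 + 2 + 8 + 2 = 21.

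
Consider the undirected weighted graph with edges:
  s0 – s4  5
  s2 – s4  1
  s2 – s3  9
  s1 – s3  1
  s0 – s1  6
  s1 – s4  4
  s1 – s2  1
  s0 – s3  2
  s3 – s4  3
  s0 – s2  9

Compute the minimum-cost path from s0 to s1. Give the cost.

3

Checking several routes:
s0-s4-s2-s1: 5 + 1 + 1 = 7
s0-s1: 6
s0-s3-s1: 2 + 1 = 3
Shortest: 3.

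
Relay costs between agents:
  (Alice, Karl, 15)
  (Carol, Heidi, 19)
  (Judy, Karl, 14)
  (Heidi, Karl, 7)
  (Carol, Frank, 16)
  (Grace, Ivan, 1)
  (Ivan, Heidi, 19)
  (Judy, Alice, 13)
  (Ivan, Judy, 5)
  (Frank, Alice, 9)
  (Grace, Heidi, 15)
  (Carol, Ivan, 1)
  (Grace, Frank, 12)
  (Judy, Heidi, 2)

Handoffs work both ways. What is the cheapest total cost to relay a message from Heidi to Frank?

Checking several routes:
Heidi -> Karl -> Alice -> Frank: 7 + 15 + 9 = 31
Heidi -> Grace -> Frank: 15 + 12 = 27
Heidi -> Judy -> Ivan -> Carol -> Frank: 2 + 5 + 1 + 16 = 24
Heidi -> Judy -> Alice -> Frank: 2 + 13 + 9 = 24
Heidi -> Judy -> Ivan -> Grace -> Frank: 2 + 5 + 1 + 12 = 20
Best route has total 20.

20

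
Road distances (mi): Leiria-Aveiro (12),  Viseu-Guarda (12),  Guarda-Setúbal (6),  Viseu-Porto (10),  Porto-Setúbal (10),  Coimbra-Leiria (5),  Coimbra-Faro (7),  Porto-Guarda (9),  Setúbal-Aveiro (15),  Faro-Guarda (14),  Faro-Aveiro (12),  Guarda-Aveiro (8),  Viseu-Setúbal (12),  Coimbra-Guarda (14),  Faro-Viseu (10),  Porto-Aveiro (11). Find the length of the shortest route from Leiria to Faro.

12

A few of the Leiria→Faro routes:
Leiria - Aveiro - Faro: 12 + 12 = 24
Leiria - Coimbra - Guarda - Faro: 5 + 14 + 14 = 33
Leiria - Aveiro - Guarda - Faro: 12 + 8 + 14 = 34
Leiria - Coimbra - Faro: 5 + 7 = 12
The minimum is 12 mi.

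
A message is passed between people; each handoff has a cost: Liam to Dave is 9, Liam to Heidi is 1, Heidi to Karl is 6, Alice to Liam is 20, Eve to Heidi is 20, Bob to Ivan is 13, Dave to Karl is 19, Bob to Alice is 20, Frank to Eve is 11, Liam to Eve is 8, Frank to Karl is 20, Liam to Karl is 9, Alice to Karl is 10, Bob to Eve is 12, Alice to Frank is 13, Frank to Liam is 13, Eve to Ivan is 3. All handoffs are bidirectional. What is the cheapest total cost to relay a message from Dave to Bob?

A few of the Dave→Bob routes:
Dave - Liam - Heidi - Eve - Bob: 9 + 1 + 20 + 12 = 42
Dave - Liam - Eve - Bob: 9 + 8 + 12 = 29
Dave - Liam - Eve - Ivan - Bob: 9 + 8 + 3 + 13 = 33
Shortest: 29.

29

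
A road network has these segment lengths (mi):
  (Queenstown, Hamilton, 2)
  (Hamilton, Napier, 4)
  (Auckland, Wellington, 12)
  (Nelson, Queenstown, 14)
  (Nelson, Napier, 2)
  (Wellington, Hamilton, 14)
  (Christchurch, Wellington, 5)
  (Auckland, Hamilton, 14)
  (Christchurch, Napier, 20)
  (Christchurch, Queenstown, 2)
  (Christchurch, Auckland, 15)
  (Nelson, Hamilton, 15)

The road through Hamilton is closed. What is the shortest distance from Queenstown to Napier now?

16

Candidate routes:
Queenstown - Nelson - Napier: 14 + 2 = 16
Queenstown - Christchurch - Napier: 2 + 20 = 22
Shortest: 16 mi.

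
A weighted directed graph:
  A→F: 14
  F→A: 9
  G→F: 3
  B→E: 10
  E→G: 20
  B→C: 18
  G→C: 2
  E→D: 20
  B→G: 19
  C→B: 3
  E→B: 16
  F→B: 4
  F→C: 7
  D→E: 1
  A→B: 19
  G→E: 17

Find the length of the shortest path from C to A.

Candidate routes:
C→B→E→G→F→A: 3 + 10 + 20 + 3 + 9 = 45
C→B→G→F→A: 3 + 19 + 3 + 9 = 34
Best route has total 34.

34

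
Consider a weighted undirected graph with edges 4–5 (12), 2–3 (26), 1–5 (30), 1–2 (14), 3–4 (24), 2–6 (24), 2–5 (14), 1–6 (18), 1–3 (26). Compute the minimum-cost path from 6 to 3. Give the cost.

44

Checking several routes:
6 → 2 → 3: 24 + 26 = 50
6 → 2 → 1 → 3: 24 + 14 + 26 = 64
6 → 1 → 2 → 3: 18 + 14 + 26 = 58
6 → 1 → 3: 18 + 26 = 44
The minimum is 44.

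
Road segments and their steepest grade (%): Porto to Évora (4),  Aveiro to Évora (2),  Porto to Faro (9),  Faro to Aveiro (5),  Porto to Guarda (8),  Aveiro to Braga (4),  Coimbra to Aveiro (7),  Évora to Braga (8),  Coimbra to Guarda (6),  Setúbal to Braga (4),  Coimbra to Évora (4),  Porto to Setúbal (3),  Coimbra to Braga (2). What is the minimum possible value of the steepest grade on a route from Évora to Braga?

Comparing a few candidate routes:
Évora → Aveiro → Braga: max(2, 4) = 4
Évora → Coimbra → Braga: max(4, 2) = 4
Évora → Porto → Setúbal → Braga: max(4, 3, 4) = 4
Évora → Coimbra → Aveiro → Braga: max(4, 7, 4) = 7
Évora → Aveiro → Coimbra → Braga: max(2, 7, 2) = 7
Évora → Aveiro → Coimbra → Guarda → Porto → Setúbal → Braga: max(2, 7, 6, 8, 3, 4) = 8
The minimum achievable maximum is 4%.

4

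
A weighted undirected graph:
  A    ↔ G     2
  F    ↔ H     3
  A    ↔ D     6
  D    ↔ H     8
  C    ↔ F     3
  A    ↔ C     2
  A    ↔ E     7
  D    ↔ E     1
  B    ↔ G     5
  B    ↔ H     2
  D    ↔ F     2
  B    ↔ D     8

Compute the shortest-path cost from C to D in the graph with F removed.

Candidate routes:
C-A-D: 2 + 6 = 8
C-A-G-B-D: 2 + 2 + 5 + 8 = 17
C-A-E-D: 2 + 7 + 1 = 10
C-A-G-B-H-D: 2 + 2 + 5 + 2 + 8 = 19
The minimum is 8.

8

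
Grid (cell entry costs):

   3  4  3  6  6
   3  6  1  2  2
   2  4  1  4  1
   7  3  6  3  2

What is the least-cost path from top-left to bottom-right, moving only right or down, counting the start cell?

Cheapest: r0c0→r0c1→r0c2→r1c2→r1c3→r1c4→r2c4→r3c4
  3 + 4 + 3 + 1 + 2 + 2 + 1 + 2 = 18
(Top row then right column would cost 27.)

18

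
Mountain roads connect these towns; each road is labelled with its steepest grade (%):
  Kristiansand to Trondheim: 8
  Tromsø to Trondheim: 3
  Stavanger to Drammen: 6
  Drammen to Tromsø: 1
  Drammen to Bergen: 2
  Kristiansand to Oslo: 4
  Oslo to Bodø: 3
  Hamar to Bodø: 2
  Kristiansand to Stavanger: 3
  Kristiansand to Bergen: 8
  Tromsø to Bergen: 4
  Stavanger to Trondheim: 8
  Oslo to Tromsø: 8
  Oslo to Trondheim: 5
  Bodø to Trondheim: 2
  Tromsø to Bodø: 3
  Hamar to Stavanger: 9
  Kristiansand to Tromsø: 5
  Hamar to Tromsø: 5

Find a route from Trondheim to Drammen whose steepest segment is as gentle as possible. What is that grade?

3

A few of the Trondheim→Drammen routes:
Trondheim - Bodø - Tromsø - Bergen - Drammen: max(2, 3, 4, 2) = 4
Trondheim - Bodø - Tromsø - Drammen: max(2, 3, 1) = 3
Trondheim - Bodø - Hamar - Tromsø - Drammen: max(2, 2, 5, 1) = 5
Trondheim - Tromsø - Bergen - Drammen: max(3, 4, 2) = 4
Trondheim - Bodø - Hamar - Tromsø - Bergen - Drammen: max(2, 2, 5, 4, 2) = 5
Trondheim - Tromsø - Drammen: max(3, 1) = 3
Best route has worst link 3%.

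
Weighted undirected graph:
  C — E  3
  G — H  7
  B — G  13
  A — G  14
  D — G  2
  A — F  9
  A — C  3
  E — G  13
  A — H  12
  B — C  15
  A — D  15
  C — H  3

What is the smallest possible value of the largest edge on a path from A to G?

Checking several routes:
A - C - E - G: max(3, 3, 13) = 13
A - G: max(14) = 14
A - C - H - G: max(3, 3, 7) = 7
A - H - G: max(12, 7) = 12
A - D - G: max(15, 2) = 15
A - H - C - E - G: max(12, 3, 3, 13) = 13
The minimum achievable maximum is 7.

7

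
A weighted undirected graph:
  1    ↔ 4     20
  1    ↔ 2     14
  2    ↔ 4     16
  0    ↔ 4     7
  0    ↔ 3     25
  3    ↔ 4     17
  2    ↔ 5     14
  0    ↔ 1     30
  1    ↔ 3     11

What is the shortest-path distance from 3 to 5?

Comparing a few candidate routes:
3→4→2→5: 17 + 16 + 14 = 47
3→1→4→2→5: 11 + 20 + 16 + 14 = 61
3→4→1→2→5: 17 + 20 + 14 + 14 = 65
3→0→4→2→5: 25 + 7 + 16 + 14 = 62
3→1→2→5: 11 + 14 + 14 = 39
The minimum is 39.

39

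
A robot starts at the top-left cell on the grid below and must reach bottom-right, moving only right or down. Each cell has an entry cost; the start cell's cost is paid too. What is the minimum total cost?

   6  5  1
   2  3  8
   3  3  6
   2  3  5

One optimal route is (0,0)→(1,0)→(2,0)→(3,0)→(3,1)→(3,2).
Its cost is 6 + 2 + 3 + 2 + 3 + 5 = 21.
For comparison, the top-then-right route costs 31.

21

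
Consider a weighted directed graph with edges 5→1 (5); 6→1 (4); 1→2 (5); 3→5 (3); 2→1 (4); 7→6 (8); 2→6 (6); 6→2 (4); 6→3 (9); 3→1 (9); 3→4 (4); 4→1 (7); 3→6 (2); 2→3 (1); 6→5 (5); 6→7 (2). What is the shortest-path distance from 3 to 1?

Checking several routes:
3→6→2→1: 2 + 4 + 4 = 10
3→6→1: 2 + 4 = 6
3→1: 9
3→4→1: 4 + 7 = 11
3→5→1: 3 + 5 = 8
The minimum is 6.

6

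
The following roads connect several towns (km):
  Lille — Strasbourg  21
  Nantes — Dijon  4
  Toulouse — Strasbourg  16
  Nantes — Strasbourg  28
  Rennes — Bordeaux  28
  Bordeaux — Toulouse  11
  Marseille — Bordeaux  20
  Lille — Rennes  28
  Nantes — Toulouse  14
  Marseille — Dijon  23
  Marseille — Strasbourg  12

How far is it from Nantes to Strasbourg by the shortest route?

28

A few of the Nantes→Strasbourg routes:
Nantes-Strasbourg: 28
Nantes-Dijon-Marseille-Strasbourg: 4 + 23 + 12 = 39
Nantes-Toulouse-Strasbourg: 14 + 16 = 30
Nantes-Toulouse-Bordeaux-Marseille-Strasbourg: 14 + 11 + 20 + 12 = 57
The minimum is 28 km.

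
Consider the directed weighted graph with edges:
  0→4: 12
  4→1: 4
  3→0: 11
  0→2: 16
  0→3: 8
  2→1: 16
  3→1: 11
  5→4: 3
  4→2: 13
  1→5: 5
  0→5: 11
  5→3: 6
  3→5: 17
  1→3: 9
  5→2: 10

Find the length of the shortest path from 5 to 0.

17

Paths from 5 to 0:
5 - 4 - 1 - 3 - 0: 3 + 4 + 9 + 11 = 27
5 - 2 - 1 - 3 - 0: 10 + 16 + 9 + 11 = 46
5 - 3 - 0: 6 + 11 = 17
5 - 4 - 2 - 1 - 3 - 0: 3 + 13 + 16 + 9 + 11 = 52
Best route has total 17.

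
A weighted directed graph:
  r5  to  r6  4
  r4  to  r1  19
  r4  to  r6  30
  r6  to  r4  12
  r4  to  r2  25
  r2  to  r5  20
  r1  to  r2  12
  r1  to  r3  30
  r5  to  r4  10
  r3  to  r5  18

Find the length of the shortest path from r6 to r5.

57

Candidate routes:
r6 → r4 → r2 → r5: 12 + 25 + 20 = 57
r6 → r4 → r1 → r2 → r5: 12 + 19 + 12 + 20 = 63
r6 → r4 → r1 → r3 → r5: 12 + 19 + 30 + 18 = 79
Shortest: 57.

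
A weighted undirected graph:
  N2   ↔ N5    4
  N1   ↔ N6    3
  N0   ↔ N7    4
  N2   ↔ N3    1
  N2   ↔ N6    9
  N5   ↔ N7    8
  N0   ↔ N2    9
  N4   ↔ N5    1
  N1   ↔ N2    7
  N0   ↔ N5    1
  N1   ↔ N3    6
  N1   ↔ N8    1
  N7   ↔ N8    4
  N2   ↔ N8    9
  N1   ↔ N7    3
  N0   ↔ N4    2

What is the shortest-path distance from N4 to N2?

Some routes from N4 to N2:
N4-N0-N5-N2: 2 + 1 + 4 = 7
N4-N5-N2: 1 + 4 = 5
N4-N5-N0-N2: 1 + 1 + 9 = 11
The minimum is 5.

5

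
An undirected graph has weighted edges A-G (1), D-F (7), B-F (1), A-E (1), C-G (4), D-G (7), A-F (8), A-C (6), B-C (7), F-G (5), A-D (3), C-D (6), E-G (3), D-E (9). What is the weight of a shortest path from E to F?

7

A few of the E→F routes:
E→A→G→F: 1 + 1 + 5 = 7
E→G→F: 3 + 5 = 8
E→A→F: 1 + 8 = 9
E→A→D→F: 1 + 3 + 7 = 11
The minimum is 7.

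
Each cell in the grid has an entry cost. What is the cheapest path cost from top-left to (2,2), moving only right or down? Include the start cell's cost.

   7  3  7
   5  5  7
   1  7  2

Cheapest: (0,0)→(1,0)→(2,0)→(2,1)→(2,2)
  7 + 5 + 1 + 7 + 2 = 22

22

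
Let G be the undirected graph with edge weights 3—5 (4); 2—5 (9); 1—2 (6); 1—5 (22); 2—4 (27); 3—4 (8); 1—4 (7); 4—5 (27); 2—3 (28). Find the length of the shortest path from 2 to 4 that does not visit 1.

21

Some routes from 2 to 4 avoiding 1:
2-4: 27
2-5-4: 9 + 27 = 36
2-5-3-4: 9 + 4 + 8 = 21
Shortest: 21.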